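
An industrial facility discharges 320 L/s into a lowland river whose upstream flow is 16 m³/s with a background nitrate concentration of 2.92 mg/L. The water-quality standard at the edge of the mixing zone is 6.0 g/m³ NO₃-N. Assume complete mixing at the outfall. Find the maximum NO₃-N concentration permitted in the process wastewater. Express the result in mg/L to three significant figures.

160 mg/L

320 L/s = 0.32 m³/s.
Mass balance: 6·16.32 = 0.32·Cₑ + 16·2.92.
Cₑ = (97.92 − 46.72) / 0.32 = 160 mg/L.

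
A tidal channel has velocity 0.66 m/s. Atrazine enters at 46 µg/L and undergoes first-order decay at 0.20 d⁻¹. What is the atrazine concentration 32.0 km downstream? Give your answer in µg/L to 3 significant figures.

Travel time t = 32.0 km / 0.66 m/s = 3.2e+04/0.66 = 4.848e+04 s = 0.5612 d.
First-order decay: C = 46·exp(−0.20·0.5612) = 46·0.8938 = 41.12 µg/L.

41.1 µg/L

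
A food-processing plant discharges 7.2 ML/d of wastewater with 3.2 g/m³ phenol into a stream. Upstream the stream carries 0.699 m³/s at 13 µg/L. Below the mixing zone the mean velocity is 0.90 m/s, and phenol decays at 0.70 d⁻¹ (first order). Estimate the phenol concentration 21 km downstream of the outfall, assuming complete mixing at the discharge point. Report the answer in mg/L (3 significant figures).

7.2 ML/d = 0.08333 m³/s.
13 µg/L = 0.013 mg/L.
After complete mixing, C₀ = (0.08333·3.2 + 0.699·0.013) / 0.7823 = 0.3525 mg/L.
Travel time t = 2.1e+04 m / 0.90 m/s = 2.333e+04 s = 0.2701 d.
C = 0.3525·exp(−0.70·0.2701) = 0.3525·0.8278 = 0.2918 mg/L.

0.292 mg/L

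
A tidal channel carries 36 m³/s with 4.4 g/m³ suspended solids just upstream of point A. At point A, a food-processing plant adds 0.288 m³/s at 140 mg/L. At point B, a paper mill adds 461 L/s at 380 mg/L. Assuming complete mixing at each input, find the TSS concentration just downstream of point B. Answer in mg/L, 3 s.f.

10.2 mg/L

After input A: C = (36·4.4 + 0.288·140) / 36.29 = 5.476 mg/L.
461 L/s = 0.461 m³/s.
After input B: C = (36.29·5.476 + 0.461·380) / 36.75 = 10.17 mg/L.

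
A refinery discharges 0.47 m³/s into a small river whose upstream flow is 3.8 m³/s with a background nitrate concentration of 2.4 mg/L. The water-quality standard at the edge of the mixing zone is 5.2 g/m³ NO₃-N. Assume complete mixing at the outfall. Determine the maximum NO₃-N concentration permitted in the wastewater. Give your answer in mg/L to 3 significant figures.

Mass balance: 5.2·4.27 = 0.47·Cₑ + 3.8·2.4.
Cₑ = (22.2 − 9.12) / 0.47 = 27.84 mg/L.

27.8 mg/L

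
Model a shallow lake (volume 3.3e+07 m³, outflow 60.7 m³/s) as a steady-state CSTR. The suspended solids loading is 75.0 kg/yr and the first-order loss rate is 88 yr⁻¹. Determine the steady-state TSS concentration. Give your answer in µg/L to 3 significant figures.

Outflow Q = 60.7 m³/s × 3.156e+07 s/yr = 1.916e+09 m³/yr.
Steady-state CSTR mass balance: W = Q·C + k·V·C, so C = W/(Q + kV).
Q + kV = 1.916e+09 + 88·3.3e+07 = 4.82e+09 m³/yr.
C = 75.0/4.82e+09 = 1.556e-08 kg/m³ = 1.556e-05 mg/L = 0.01556 µg/L.

0.0156 µg/L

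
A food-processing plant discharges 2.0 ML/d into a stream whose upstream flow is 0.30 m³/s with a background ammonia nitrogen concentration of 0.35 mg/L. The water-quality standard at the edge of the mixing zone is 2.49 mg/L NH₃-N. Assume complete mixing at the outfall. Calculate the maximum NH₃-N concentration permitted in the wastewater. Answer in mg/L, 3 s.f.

2.0 ML/d = 0.02315 m³/s.
Mass balance: 2.49·0.3231 = 0.02315·Cₑ + 0.3·0.35.
Cₑ = (0.8046 − 0.105) / 0.02315 = 30.22 mg/L.

30.2 mg/L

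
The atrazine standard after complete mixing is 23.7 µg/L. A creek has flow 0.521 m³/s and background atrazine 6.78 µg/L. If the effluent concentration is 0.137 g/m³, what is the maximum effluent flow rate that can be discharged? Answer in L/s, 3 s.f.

6.78 µg/L = 0.00678 mg/L.
23.7 µg/L = 0.0237 mg/L.
Mass balance at complete mixing: C_std·(Q_w + Q_r) = Q_w·C_e + Q_r·C_b.
Rearranging, Q_w = Q_r·(C_std − C_b)/(C_e − C_std) = 0.521·(0.0237 − 0.00678) / (0.137 − 0.0237) = 0.07781 m³/s.
= 77.81 L/s.

77.8 L/s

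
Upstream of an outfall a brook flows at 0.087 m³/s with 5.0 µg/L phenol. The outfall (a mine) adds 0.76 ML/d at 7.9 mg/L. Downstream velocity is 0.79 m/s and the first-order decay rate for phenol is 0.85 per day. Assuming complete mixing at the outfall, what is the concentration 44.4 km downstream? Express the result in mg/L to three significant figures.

0.420 mg/L

0.76 ML/d = 0.008796 m³/s.
5.0 µg/L = 0.005 mg/L.
After complete mixing, C₀ = (0.008796·7.9 + 0.087·0.005) / 0.0958 = 0.7299 mg/L.
Travel time t = 4.44e+04 m / 0.79 m/s = 5.62e+04 s = 0.6505 d.
C = 0.7299·exp(−0.85·0.6505) = 0.7299·0.5753 = 0.4199 mg/L.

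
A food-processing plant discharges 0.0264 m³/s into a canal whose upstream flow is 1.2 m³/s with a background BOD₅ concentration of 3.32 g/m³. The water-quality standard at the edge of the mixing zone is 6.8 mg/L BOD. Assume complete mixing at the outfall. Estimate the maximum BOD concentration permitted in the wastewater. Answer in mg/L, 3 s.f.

165 mg/L

Mass balance: 6.8·1.226 = 0.0264·Cₑ + 1.2·3.32.
Cₑ = (8.34 − 3.984) / 0.0264 = 165 mg/L.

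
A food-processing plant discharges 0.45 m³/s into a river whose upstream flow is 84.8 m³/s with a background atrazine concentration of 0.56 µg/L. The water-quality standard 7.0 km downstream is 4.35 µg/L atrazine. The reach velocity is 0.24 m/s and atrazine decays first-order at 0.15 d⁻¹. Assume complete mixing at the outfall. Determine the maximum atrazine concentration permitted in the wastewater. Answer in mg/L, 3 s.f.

0.761 mg/L

0.56 µg/L = 0.00056 mg/L.
4.35 µg/L = 0.00435 mg/L.
Travel time to the compliance point: t = 7000/0.24 = 2.917e+04 s = 0.3376 d; decay factor exp(−0.15·0.3376) = 0.9506.
So the concentration just after mixing may be at most 0.00435/0.9506 = 0.004576 mg/L.
Mass balance: 0.004576·85.25 = 0.45·Cₑ + 84.8·0.00056.
Cₑ = (0.3901 − 0.04749) / 0.45 = 0.7614 mg/L.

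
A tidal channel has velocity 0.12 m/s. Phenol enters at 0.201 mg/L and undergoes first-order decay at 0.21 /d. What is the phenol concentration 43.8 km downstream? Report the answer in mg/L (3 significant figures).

0.0828 mg/L

Travel time t = 43.8 km / 0.12 m/s = 4.38e+04/0.12 = 3.65e+05 s = 4.225 d.
First-order decay: C = 0.201·exp(−0.21·4.225) = 0.201·0.4118 = 0.08278 mg/L.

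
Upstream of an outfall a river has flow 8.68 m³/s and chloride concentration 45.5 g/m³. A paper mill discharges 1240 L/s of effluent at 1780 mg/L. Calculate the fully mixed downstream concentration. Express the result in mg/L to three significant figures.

1240 L/s = 1.24 m³/s.
Flow-weighted mixing gives C = (1.24·1780 + 8.68·45.5) / (1.24 + 8.68) = 2602/9.92 = 262.3 mg/L.

262 mg/L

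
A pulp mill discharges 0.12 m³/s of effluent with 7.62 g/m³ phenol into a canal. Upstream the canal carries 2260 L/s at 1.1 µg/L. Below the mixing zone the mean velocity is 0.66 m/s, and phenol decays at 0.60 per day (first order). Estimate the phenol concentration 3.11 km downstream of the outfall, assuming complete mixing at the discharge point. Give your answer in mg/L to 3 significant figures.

0.373 mg/L

2260 L/s = 2.26 m³/s.
1.1 µg/L = 0.0011 mg/L.
After complete mixing, C₀ = (0.12·7.62 + 2.26·0.0011) / 2.38 = 0.3852 mg/L.
Travel time t = 3110 m / 0.66 m/s = 4712 s = 0.05454 d.
C = 0.3852·exp(−0.60·0.05454) = 0.3852·0.9678 = 0.3728 mg/L.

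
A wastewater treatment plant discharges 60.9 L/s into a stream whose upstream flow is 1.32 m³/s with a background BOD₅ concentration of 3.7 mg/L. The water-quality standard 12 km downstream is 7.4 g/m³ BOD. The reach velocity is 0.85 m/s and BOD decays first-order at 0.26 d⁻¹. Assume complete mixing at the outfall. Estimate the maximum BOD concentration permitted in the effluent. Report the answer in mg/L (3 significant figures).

60.9 L/s = 0.0609 m³/s.
Travel time to the compliance point: t = 1.2e+04/0.85 = 1.412e+04 s = 0.1634 d; decay factor exp(−0.26·0.1634) = 0.9584.
So the concentration just after mixing may be at most 7.4/0.9584 = 7.721 mg/L.
Mass balance: 7.721·1.381 = 0.0609·Cₑ + 1.32·3.7.
Cₑ = (10.66 − 4.884) / 0.0609 = 94.88 mg/L.

94.9 mg/L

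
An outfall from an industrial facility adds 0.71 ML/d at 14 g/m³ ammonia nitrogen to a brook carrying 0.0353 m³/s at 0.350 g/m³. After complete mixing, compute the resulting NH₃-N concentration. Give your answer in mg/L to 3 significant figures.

0.71 ML/d = 0.008218 m³/s.
Flow-weighted mixing gives C = (0.008218·14 + 0.0353·0.35) / (0.008218 + 0.0353) = 0.1274/0.04352 = 2.928 mg/L.

2.93 mg/L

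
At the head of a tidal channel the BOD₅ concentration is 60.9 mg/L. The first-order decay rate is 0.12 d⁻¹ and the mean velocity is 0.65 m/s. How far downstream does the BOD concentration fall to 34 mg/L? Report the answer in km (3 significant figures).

273 km

From C = C₀·e^(−kt), t = ln(C₀/C)/k = ln(60.9/34)/0.12 = 0.5829/0.12 = 4.857 d.
Distance = v·t = 0.65 m/s × 4.197e+05 s = 2.728e+05 m = 272.8 km.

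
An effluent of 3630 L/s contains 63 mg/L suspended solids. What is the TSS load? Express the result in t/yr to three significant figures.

7220 t/yr

3630 L/s = 3.63 m³/s.
Mass flux = Q·C = 3.63 m³/s × 63 g/m³ = 228.7 g/s.
= 228.7 g/s × 31.56 = 7217 t/yr.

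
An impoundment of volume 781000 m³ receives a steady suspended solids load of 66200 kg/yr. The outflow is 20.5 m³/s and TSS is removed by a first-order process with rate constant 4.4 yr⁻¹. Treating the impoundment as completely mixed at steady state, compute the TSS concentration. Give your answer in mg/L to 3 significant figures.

0.102 mg/L

Outflow Q = 20.5 m³/s × 3.156e+07 s/yr = 6.469e+08 m³/yr.
Steady-state CSTR mass balance: W = Q·C + k·V·C, so C = W/(Q + kV).
Q + kV = 6.469e+08 + 4.4·781000 = 6.504e+08 m³/yr.
C = 66200/6.504e+08 = 0.0001018 kg/m³ = 0.1018 mg/L.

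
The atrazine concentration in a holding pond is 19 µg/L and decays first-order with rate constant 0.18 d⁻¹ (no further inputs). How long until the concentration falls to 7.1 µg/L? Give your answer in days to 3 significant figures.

t = ln(C₀/C)/k = ln(19/7.1)/0.18 = 0.9843/0.18 = 5.469 d.

5.47 d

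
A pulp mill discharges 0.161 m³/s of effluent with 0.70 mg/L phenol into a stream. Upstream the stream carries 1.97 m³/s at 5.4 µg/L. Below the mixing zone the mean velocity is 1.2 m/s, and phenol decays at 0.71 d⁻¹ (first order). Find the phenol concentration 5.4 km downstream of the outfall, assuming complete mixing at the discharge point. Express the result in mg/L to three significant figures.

0.0558 mg/L

5.4 µg/L = 0.0054 mg/L.
After complete mixing, C₀ = (0.161·0.7 + 1.97·0.0054) / 2.131 = 0.05788 mg/L.
Travel time t = 5400 m / 1.2 m/s = 4500 s = 0.05208 d.
C = 0.05788·exp(−0.71·0.05208) = 0.05788·0.9637 = 0.05578 mg/L.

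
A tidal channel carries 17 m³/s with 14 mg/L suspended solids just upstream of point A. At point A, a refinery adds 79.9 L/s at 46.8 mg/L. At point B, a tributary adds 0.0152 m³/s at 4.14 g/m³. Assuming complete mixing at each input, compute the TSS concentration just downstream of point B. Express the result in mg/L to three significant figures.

14.1 mg/L

79.9 L/s = 0.0799 m³/s.
After input A: C = (17·14 + 0.0799·46.8) / 17.08 = 14.15 mg/L.
After input B: C = (17.08·14.15 + 0.0152·4.14) / 17.1 = 14.14 mg/L.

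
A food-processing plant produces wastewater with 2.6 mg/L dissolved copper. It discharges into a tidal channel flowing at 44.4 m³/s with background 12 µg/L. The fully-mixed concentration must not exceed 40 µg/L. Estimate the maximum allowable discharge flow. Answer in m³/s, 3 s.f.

0.486 m³/s

12 µg/L = 0.012 mg/L.
40 µg/L = 0.04 mg/L.
Mass balance at complete mixing: C_std·(Q_w + Q_r) = Q_w·C_e + Q_r·C_b.
Rearranging, Q_w = Q_r·(C_std − C_b)/(C_e − C_std) = 44.4·(0.04 − 0.012) / (2.6 − 0.04) = 0.4856 m³/s.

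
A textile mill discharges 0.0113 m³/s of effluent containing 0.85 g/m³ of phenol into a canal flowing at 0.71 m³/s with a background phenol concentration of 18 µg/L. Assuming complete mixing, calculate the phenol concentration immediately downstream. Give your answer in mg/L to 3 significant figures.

18 µg/L = 0.018 mg/L.
Conservation of mass across the mixing zone: C = (0.0113·0.85 + 0.71·0.018) / (0.0113 + 0.71) = 0.02239/0.7213 = 0.03103 mg/L.

0.0310 mg/L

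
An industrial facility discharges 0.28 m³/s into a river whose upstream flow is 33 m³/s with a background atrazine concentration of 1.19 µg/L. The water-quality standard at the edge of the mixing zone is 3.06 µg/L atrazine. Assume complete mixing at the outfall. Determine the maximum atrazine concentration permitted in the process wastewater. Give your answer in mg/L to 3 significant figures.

1.19 µg/L = 0.00119 mg/L.
3.06 µg/L = 0.00306 mg/L.
Mass balance: 0.00306·33.28 = 0.28·Cₑ + 33·0.00119.
Cₑ = (0.1018 − 0.03927) / 0.28 = 0.2235 mg/L.

0.223 mg/L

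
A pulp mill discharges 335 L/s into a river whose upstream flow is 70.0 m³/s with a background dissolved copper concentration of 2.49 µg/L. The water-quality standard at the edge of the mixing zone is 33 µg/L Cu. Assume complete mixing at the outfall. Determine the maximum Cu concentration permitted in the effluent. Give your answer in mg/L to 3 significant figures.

6.41 mg/L

335 L/s = 0.335 m³/s.
2.49 µg/L = 0.00249 mg/L.
33 µg/L = 0.033 mg/L.
Mass balance: 0.033·70.33 = 0.335·Cₑ + 70·0.00249.
Cₑ = (2.321 − 0.1743) / 0.335 = 6.408 mg/L.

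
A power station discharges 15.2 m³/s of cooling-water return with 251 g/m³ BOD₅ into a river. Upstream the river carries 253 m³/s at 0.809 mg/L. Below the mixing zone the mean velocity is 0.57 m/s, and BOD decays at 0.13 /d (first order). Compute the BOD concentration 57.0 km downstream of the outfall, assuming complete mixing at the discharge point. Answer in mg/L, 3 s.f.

12.9 mg/L

After complete mixing, C₀ = (15.2·251 + 253·0.809) / 268.2 = 14.99 mg/L.
Travel time t = 5.7e+04 m / 0.57 m/s = 1e+05 s = 1.157 d.
C = 14.99·exp(−0.13·1.157) = 14.99·0.8603 = 12.89 mg/L.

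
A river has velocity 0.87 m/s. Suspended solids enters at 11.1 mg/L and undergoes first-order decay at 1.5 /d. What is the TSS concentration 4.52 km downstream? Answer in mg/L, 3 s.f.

Travel time t = 4.52 km / 0.87 m/s = 4520/0.87 = 5195 s = 0.06013 d.
First-order decay: C = 11.1·exp(−1.5·0.06013) = 11.1·0.9138 = 10.14 mg/L.

10.1 mg/L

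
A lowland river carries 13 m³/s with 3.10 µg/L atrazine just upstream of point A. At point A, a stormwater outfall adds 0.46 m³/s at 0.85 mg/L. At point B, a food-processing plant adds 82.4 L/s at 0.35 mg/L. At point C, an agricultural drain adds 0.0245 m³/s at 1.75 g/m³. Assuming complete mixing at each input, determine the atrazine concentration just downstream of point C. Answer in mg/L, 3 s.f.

3.10 µg/L = 0.0031 mg/L.
After input A: C = (13·0.0031 + 0.46·0.85) / 13.46 = 0.03204 mg/L.
82.4 L/s = 0.0824 m³/s.
After input B: C = (13.46·0.03204 + 0.0824·0.35) / 13.54 = 0.03398 mg/L.
After input C: C = (13.54·0.03398 + 0.0245·1.75) / 13.57 = 0.03708 mg/L.

0.0371 mg/L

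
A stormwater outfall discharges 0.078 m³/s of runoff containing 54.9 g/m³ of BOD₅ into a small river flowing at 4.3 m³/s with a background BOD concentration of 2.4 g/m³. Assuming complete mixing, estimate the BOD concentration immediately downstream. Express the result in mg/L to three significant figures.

3.34 mg/L

By mass balance at complete mixing, C = (0.078·54.9 + 4.3·2.4) / (0.078 + 4.3) = 14.6/4.378 = 3.335 mg/L.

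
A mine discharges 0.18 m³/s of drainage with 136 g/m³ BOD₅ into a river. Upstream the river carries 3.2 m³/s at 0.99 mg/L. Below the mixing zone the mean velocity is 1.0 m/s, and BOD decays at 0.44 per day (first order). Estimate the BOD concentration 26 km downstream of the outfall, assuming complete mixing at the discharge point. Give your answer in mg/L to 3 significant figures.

After complete mixing, C₀ = (0.18·136 + 3.2·0.99) / 3.38 = 8.18 mg/L.
Travel time t = 2.6e+04 m / 1.0 m/s = 2.6e+04 s = 0.3009 d.
C = 8.18·exp(−0.44·0.3009) = 8.18·0.876 = 7.165 mg/L.

7.17 mg/L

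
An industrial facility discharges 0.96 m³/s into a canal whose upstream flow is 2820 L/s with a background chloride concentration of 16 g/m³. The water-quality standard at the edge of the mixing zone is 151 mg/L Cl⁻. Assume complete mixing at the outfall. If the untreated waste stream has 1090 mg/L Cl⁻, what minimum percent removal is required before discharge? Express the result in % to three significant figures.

2820 L/s = 2.82 m³/s.
Mass balance: 151·3.78 = 0.96·Cₑ + 2.82·16.
Cₑ = (570.8 − 45.12) / 0.96 = 547.6 mg/L.
Required removal = 1 − 547.6/1090 = 49.76 %.

49.8 %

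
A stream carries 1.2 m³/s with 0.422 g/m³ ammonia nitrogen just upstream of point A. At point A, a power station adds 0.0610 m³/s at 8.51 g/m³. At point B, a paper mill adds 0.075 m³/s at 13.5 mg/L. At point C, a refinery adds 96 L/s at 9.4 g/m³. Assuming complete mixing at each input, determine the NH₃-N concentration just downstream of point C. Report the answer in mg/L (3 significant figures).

2.05 mg/L

After input A: C = (1.2·0.422 + 0.061·8.51) / 1.261 = 0.8133 mg/L.
After input B: C = (1.261·0.8133 + 0.075·13.5) / 1.336 = 1.525 mg/L.
96 L/s = 0.096 m³/s.
After input C: C = (1.336·1.525 + 0.096·9.4) / 1.432 = 2.053 mg/L.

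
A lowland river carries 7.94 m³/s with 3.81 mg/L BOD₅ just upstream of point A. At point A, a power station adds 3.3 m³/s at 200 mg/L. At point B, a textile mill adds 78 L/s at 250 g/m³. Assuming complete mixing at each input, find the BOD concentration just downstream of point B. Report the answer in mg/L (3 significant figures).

After input A: C = (7.94·3.81 + 3.3·200) / 11.24 = 61.41 mg/L.
78 L/s = 0.078 m³/s.
After input B: C = (11.24·61.41 + 0.078·250) / 11.32 = 62.71 mg/L.

62.7 mg/L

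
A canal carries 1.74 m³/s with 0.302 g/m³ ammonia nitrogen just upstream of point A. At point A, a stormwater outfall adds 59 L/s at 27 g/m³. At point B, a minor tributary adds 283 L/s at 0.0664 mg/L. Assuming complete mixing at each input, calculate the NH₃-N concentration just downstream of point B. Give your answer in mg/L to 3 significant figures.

1.03 mg/L

59 L/s = 0.059 m³/s.
After input A: C = (1.74·0.302 + 0.059·27) / 1.799 = 1.178 mg/L.
283 L/s = 0.283 m³/s.
After input B: C = (1.799·1.178 + 0.283·0.0664) / 2.082 = 1.027 mg/L.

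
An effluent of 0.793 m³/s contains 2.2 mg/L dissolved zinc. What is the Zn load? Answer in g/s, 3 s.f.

Mass flux = Q·C = 0.793 m³/s × 2.2 g/m³ = 1.745 g/s.

1.74 g/s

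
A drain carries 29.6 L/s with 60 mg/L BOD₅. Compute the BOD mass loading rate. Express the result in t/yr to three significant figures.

56.0 t/yr

29.6 L/s = 0.0296 m³/s.
Mass flux = Q·C = 0.0296 m³/s × 60 g/m³ = 1.776 g/s.
= 1.776 g/s × 31.56 = 56.05 t/yr.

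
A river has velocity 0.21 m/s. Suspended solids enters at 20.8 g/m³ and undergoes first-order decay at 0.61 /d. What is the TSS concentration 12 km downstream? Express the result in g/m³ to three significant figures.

13.9 g/m³

Travel time t = 12 km / 0.21 m/s = 1.2e+04/0.21 = 5.714e+04 s = 0.6614 d.
First-order decay: C = 20.8·exp(−0.61·0.6614) = 20.8·0.668 = 13.89 g/m³.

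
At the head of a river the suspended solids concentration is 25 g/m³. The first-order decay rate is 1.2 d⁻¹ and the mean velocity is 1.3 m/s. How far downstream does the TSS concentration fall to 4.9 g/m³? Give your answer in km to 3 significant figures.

153 km

From C = C₀·e^(−kt), t = ln(C₀/C)/k = ln(25/4.9)/1.2 = 1.63/1.2 = 1.358 d.
Distance = v·t = 1.3 m/s × 1.173e+05 s = 1.525e+05 m = 152.5 km.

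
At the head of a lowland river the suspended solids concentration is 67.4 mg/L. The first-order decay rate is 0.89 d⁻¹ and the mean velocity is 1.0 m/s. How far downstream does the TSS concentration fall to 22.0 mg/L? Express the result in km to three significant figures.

From C = C₀·e^(−kt), t = ln(C₀/C)/k = ln(67.4/22.0)/0.89 = 1.12/0.89 = 1.258 d.
Distance = v·t = 1.0 m/s × 1.087e+05 s = 1.087e+05 m = 108.7 km.

109 km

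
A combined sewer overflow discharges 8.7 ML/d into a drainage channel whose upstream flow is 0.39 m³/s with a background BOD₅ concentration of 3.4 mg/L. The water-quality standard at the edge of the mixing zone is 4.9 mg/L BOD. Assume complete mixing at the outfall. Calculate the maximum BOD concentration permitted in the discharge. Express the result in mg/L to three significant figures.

8.7 ML/d = 0.1007 m³/s.
Mass balance: 4.9·0.4907 = 0.1007·Cₑ + 0.39·3.4.
Cₑ = (2.404 − 1.326) / 0.1007 = 10.71 mg/L.

10.7 mg/L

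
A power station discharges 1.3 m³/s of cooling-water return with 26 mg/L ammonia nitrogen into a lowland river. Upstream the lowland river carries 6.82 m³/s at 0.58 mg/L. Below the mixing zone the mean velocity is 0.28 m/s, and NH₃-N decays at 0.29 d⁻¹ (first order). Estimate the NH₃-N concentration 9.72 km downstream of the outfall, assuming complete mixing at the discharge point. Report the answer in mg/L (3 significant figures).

4.14 mg/L

After complete mixing, C₀ = (1.3·26 + 6.82·0.58) / 8.12 = 4.65 mg/L.
Travel time t = 9720 m / 0.28 m/s = 3.471e+04 s = 0.4018 d.
C = 4.65·exp(−0.29·0.4018) = 4.65·0.89 = 4.138 mg/L.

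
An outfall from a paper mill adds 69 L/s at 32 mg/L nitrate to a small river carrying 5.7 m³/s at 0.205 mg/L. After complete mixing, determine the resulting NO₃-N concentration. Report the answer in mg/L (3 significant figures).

0.585 mg/L

69 L/s = 0.069 m³/s.
Conservation of mass across the mixing zone: C = (0.069·32 + 5.7·0.205) / (0.069 + 5.7) = 3.377/5.769 = 0.5853 mg/L.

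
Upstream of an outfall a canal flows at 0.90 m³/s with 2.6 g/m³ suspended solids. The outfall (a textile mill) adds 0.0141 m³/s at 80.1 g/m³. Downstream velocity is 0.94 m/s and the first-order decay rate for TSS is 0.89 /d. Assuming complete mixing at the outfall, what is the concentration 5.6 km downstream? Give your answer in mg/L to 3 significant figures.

3.57 mg/L

After complete mixing, C₀ = (0.0141·80.1 + 0.9·2.6) / 0.9141 = 3.795 mg/L.
Travel time t = 5600 m / 0.94 m/s = 5957 s = 0.06895 d.
C = 3.795·exp(−0.89·0.06895) = 3.795·0.9405 = 3.57 mg/L.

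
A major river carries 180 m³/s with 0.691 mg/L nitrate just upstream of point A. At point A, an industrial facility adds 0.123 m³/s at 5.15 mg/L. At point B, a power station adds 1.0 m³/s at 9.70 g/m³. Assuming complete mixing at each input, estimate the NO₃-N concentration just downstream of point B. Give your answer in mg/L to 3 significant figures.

0.744 mg/L

After input A: C = (180·0.691 + 0.123·5.15) / 180.1 = 0.694 mg/L.
After input B: C = (180.1·0.694 + 1·9.7) / 181.1 = 0.7438 mg/L.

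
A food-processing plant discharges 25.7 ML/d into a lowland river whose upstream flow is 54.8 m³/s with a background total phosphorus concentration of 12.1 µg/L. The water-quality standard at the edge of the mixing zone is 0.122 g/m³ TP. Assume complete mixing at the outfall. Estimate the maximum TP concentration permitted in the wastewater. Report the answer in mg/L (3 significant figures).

25.7 ML/d = 0.2975 m³/s.
12.1 µg/L = 0.0121 mg/L.
Mass balance: 0.122·55.1 = 0.2975·Cₑ + 54.8·0.0121.
Cₑ = (6.722 − 0.6631) / 0.2975 = 20.37 mg/L.

20.4 mg/L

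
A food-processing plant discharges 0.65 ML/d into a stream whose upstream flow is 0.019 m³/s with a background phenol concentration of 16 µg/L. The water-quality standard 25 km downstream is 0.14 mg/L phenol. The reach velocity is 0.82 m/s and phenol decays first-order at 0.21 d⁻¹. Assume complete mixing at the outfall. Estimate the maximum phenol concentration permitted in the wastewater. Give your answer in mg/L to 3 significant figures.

0.65 ML/d = 0.007523 m³/s.
16 µg/L = 0.016 mg/L.
Travel time to the compliance point: t = 2.5e+04/0.82 = 3.049e+04 s = 0.3529 d; decay factor exp(−0.21·0.3529) = 0.9286.
So the concentration just after mixing may be at most 0.14/0.9286 = 0.1508 mg/L.
Mass balance: 0.1508·0.02652 = 0.007523·Cₑ + 0.019·0.016.
Cₑ = (0.003999 − 0.000304) / 0.007523 = 0.4911 mg/L.

0.491 mg/L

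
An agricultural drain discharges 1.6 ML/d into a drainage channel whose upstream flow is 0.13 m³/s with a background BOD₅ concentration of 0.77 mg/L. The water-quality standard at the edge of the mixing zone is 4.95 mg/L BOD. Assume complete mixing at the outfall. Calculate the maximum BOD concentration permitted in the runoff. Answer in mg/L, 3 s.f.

34.3 mg/L

1.6 ML/d = 0.01852 m³/s.
Mass balance: 4.95·0.1485 = 0.01852·Cₑ + 0.13·0.77.
Cₑ = (0.7352 − 0.1001) / 0.01852 = 34.29 mg/L.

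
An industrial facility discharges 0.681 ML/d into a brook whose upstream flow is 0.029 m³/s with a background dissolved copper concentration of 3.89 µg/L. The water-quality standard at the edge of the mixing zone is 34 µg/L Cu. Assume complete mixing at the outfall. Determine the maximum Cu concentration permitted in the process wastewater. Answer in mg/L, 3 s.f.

0.145 mg/L

0.681 ML/d = 0.007882 m³/s.
3.89 µg/L = 0.00389 mg/L.
34 µg/L = 0.034 mg/L.
Mass balance: 0.034·0.03688 = 0.007882·Cₑ + 0.029·0.00389.
Cₑ = (0.001254 − 0.0001128) / 0.007882 = 0.1448 mg/L.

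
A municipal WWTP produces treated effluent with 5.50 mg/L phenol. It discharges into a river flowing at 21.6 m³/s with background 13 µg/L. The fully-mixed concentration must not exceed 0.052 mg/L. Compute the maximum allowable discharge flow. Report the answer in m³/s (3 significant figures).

13 µg/L = 0.013 mg/L.
Mass balance at complete mixing: C_std·(Q_w + Q_r) = Q_w·C_e + Q_r·C_b.
Rearranging, Q_w = Q_r·(C_std − C_b)/(C_e − C_std) = 21.6·(0.052 − 0.013) / (5.5 − 0.052) = 0.1546 m³/s.

0.155 m³/s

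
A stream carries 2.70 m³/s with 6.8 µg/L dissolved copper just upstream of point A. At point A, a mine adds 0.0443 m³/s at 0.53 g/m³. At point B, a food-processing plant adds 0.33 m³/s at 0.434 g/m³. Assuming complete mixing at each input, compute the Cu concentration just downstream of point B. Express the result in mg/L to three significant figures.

0.0602 mg/L

6.8 µg/L = 0.0068 mg/L.
After input A: C = (2.7·0.0068 + 0.0443·0.53) / 2.744 = 0.01525 mg/L.
After input B: C = (2.744·0.01525 + 0.33·0.434) / 3.074 = 0.0602 mg/L.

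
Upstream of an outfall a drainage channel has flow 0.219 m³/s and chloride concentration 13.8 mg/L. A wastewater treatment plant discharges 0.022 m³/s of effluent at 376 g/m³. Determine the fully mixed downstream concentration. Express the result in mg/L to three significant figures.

Conservation of mass across the mixing zone: C = (0.022·376 + 0.219·13.8) / (0.022 + 0.219) = 11.29/0.241 = 46.86 mg/L.

46.9 mg/L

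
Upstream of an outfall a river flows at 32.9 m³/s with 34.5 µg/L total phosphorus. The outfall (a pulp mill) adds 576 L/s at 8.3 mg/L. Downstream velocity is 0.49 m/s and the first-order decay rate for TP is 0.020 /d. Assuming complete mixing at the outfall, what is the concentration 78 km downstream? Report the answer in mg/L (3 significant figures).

576 L/s = 0.576 m³/s.
34.5 µg/L = 0.0345 mg/L.
After complete mixing, C₀ = (0.576·8.3 + 32.9·0.0345) / 33.48 = 0.1767 mg/L.
Travel time t = 7.8e+04 m / 0.49 m/s = 1.592e+05 s = 1.842 d.
C = 0.1767·exp(−0.020·1.842) = 0.1767·0.9638 = 0.1703 mg/L.

0.170 mg/L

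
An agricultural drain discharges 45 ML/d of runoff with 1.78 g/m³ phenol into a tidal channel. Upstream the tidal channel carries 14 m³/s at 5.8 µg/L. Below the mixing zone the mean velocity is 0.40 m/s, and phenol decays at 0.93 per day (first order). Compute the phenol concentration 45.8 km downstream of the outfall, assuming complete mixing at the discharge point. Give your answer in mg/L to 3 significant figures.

45 ML/d = 0.5208 m³/s.
5.8 µg/L = 0.0058 mg/L.
After complete mixing, C₀ = (0.5208·1.78 + 14·0.0058) / 14.52 = 0.06944 mg/L.
Travel time t = 4.58e+04 m / 0.40 m/s = 1.145e+05 s = 1.325 d.
C = 0.06944·exp(−0.93·1.325) = 0.06944·0.2916 = 0.02025 mg/L.

0.0202 mg/L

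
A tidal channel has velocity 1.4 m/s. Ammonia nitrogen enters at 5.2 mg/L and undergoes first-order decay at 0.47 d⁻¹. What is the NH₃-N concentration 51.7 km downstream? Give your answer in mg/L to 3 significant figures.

Travel time t = 51.7 km / 1.4 m/s = 5.17e+04/1.4 = 3.693e+04 s = 0.4274 d.
First-order decay: C = 5.2·exp(−0.47·0.4274) = 5.2·0.818 = 4.254 mg/L.

4.25 mg/L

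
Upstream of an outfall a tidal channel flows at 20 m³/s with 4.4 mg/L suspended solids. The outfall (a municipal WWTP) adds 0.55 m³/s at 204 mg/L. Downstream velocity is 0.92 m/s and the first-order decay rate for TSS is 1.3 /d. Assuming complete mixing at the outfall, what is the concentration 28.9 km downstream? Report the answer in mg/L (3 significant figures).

After complete mixing, C₀ = (0.55·204 + 20·4.4) / 20.55 = 9.742 mg/L.
Travel time t = 2.89e+04 m / 0.92 m/s = 3.141e+04 s = 0.3636 d.
C = 9.742·exp(−1.3·0.3636) = 9.742·0.6233 = 6.073 mg/L.

6.07 mg/L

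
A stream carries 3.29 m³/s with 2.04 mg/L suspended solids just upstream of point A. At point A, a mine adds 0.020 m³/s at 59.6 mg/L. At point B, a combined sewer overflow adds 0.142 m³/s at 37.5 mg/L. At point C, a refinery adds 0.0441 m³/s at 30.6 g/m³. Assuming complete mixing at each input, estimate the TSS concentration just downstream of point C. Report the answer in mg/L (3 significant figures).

4.17 mg/L

After input A: C = (3.29·2.04 + 0.02·59.6) / 3.31 = 2.388 mg/L.
After input B: C = (3.31·2.388 + 0.142·37.5) / 3.452 = 3.832 mg/L.
After input C: C = (3.452·3.832 + 0.0441·30.6) / 3.496 = 4.17 mg/L.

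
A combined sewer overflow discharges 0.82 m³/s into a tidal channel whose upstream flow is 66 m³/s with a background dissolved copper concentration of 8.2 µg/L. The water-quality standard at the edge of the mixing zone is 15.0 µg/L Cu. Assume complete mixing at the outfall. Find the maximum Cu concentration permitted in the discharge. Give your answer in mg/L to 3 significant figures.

8.2 µg/L = 0.0082 mg/L.
15.0 µg/L = 0.015 mg/L.
Mass balance: 0.015·66.82 = 0.82·Cₑ + 66·0.0082.
Cₑ = (1.002 − 0.5412) / 0.82 = 0.5623 mg/L.

0.562 mg/L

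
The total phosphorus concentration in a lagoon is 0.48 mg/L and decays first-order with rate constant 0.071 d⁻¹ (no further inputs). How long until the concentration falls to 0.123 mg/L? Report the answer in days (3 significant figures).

t = ln(C₀/C)/k = ln(0.48/0.123)/0.071 = 1.362/0.071 = 19.18 d.

19.2 d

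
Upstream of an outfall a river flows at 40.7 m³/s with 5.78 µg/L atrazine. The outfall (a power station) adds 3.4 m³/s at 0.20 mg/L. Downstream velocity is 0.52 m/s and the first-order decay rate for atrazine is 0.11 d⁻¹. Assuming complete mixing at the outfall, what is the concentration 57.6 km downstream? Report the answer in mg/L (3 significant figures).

5.78 µg/L = 0.00578 mg/L.
After complete mixing, C₀ = (3.4·0.2 + 40.7·0.00578) / 44.1 = 0.02075 mg/L.
Travel time t = 5.76e+04 m / 0.52 m/s = 1.108e+05 s = 1.282 d.
C = 0.02075·exp(−0.11·1.282) = 0.02075·0.8685 = 0.01802 mg/L.

0.0180 mg/L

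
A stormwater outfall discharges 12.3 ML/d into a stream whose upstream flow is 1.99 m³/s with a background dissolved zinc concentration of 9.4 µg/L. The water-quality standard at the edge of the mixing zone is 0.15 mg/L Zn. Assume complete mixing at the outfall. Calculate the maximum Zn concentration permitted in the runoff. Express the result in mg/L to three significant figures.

12.3 ML/d = 0.1424 m³/s.
9.4 µg/L = 0.0094 mg/L.
Mass balance: 0.15·2.132 = 0.1424·Cₑ + 1.99·0.0094.
Cₑ = (0.3199 − 0.01871) / 0.1424 = 2.115 mg/L.

2.12 mg/L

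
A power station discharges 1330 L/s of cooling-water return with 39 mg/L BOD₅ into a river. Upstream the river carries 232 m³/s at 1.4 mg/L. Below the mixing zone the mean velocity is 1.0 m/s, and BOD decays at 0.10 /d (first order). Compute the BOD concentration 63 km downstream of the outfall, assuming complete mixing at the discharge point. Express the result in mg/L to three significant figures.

1330 L/s = 1.33 m³/s.
After complete mixing, C₀ = (1.33·39 + 232·1.4) / 233.3 = 1.614 mg/L.
Travel time t = 6.3e+04 m / 1.0 m/s = 6.3e+04 s = 0.7292 d.
C = 1.614·exp(−0.10·0.7292) = 1.614·0.9297 = 1.501 mg/L.

1.50 mg/L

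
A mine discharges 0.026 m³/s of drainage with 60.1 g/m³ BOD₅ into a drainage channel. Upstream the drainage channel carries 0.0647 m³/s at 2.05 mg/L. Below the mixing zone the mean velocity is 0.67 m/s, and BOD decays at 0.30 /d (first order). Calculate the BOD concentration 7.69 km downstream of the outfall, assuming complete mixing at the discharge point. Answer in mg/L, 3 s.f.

After complete mixing, C₀ = (0.026·60.1 + 0.0647·2.05) / 0.0907 = 18.69 mg/L.
Travel time t = 7690 m / 0.67 m/s = 1.148e+04 s = 0.1328 d.
C = 18.69·exp(−0.30·0.1328) = 18.69·0.9609 = 17.96 mg/L.

18.0 mg/L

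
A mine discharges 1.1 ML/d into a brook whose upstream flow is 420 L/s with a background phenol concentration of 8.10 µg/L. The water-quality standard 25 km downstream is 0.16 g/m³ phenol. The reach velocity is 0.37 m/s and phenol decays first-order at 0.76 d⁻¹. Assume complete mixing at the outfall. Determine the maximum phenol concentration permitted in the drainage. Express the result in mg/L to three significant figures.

9.59 mg/L

1.1 ML/d = 0.01273 m³/s.
420 L/s = 0.42 m³/s.
8.10 µg/L = 0.0081 mg/L.
Travel time to the compliance point: t = 2.5e+04/0.37 = 6.757e+04 s = 0.782 d; decay factor exp(−0.76·0.782) = 0.5519.
So the concentration just after mixing may be at most 0.16/0.5519 = 0.2899 mg/L.
Mass balance: 0.2899·0.4327 = 0.01273·Cₑ + 0.42·0.0081.
Cₑ = (0.1254 − 0.003402) / 0.01273 = 9.586 mg/L.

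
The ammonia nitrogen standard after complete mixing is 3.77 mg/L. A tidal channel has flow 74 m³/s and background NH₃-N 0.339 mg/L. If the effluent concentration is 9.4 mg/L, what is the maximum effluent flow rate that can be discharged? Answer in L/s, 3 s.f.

45100 L/s

Mass balance at complete mixing: C_std·(Q_w + Q_r) = Q_w·C_e + Q_r·C_b.
Rearranging, Q_w = Q_r·(C_std − C_b)/(C_e − C_std) = 74·(3.77 − 0.339) / (9.4 − 3.77) = 45.1 m³/s.
= 4.51e+04 L/s.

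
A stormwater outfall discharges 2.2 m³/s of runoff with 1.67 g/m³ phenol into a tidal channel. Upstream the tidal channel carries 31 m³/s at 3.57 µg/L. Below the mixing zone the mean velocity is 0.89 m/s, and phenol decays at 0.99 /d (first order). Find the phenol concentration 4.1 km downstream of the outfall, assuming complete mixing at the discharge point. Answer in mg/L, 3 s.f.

3.57 µg/L = 0.00357 mg/L.
After complete mixing, C₀ = (2.2·1.67 + 31·0.00357) / 33.2 = 0.114 mg/L.
Travel time t = 4100 m / 0.89 m/s = 4607 s = 0.05332 d.
C = 0.114·exp(−0.99·0.05332) = 0.114·0.9486 = 0.1081 mg/L.

0.108 mg/L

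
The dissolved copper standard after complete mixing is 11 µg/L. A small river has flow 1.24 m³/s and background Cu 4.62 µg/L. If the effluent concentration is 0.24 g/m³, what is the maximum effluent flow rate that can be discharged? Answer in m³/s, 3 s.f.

0.0345 m³/s

4.62 µg/L = 0.00462 mg/L.
11 µg/L = 0.011 mg/L.
Mass balance at complete mixing: C_std·(Q_w + Q_r) = Q_w·C_e + Q_r·C_b.
Rearranging, Q_w = Q_r·(C_std − C_b)/(C_e − C_std) = 1.24·(0.011 − 0.00462) / (0.24 − 0.011) = 0.03455 m³/s.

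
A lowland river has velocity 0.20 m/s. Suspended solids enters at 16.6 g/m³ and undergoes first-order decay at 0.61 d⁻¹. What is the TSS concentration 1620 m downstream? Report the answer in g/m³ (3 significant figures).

15.7 g/m³

Travel time t = 1620 m / 0.20 m/s = 1620/0.20 = 8100 s = 0.09375 d.
First-order decay: C = 16.6·exp(−0.61·0.09375) = 16.6·0.9444 = 15.68 g/m³.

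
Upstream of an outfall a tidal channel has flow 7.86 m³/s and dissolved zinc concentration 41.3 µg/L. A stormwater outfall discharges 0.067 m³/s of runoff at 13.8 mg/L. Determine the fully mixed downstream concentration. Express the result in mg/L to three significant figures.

41.3 µg/L = 0.0413 mg/L.
By mass balance at complete mixing, C = (0.067·13.8 + 7.86·0.0413) / (0.067 + 7.86) = 1.249/7.927 = 0.1576 mg/L.

0.158 mg/L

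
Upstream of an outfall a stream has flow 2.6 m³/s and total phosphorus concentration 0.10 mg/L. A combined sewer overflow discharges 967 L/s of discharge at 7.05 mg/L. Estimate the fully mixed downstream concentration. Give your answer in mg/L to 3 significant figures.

1.98 mg/L

967 L/s = 0.967 m³/s.
Flow-weighted mixing gives C = (0.967·7.05 + 2.6·0.1) / (0.967 + 2.6) = 7.077/3.567 = 1.984 mg/L.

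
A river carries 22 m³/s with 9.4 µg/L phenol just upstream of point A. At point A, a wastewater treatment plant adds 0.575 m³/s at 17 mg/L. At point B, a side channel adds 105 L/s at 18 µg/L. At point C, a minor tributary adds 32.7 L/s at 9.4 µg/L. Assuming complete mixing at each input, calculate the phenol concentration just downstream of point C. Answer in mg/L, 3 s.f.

9.4 µg/L = 0.0094 mg/L.
After input A: C = (22·0.0094 + 0.575·17) / 22.57 = 0.4422 mg/L.
105 L/s = 0.105 m³/s.
18 µg/L = 0.018 mg/L.
After input B: C = (22.57·0.4422 + 0.105·0.018) / 22.68 = 0.4402 mg/L.
32.7 L/s = 0.0327 m³/s.
9.4 µg/L = 0.0094 mg/L.
After input C: C = (22.68·0.4402 + 0.0327·0.0094) / 22.71 = 0.4396 mg/L.

0.440 mg/L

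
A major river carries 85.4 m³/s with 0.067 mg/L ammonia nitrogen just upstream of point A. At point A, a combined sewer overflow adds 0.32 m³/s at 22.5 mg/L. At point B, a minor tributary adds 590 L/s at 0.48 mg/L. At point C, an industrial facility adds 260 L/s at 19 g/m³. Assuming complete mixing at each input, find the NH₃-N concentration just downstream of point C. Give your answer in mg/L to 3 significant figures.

0.210 mg/L

After input A: C = (85.4·0.067 + 0.32·22.5) / 85.72 = 0.1507 mg/L.
590 L/s = 0.59 m³/s.
After input B: C = (85.72·0.1507 + 0.59·0.48) / 86.31 = 0.153 mg/L.
260 L/s = 0.26 m³/s.
After input C: C = (86.31·0.153 + 0.26·19) / 86.57 = 0.2096 mg/L.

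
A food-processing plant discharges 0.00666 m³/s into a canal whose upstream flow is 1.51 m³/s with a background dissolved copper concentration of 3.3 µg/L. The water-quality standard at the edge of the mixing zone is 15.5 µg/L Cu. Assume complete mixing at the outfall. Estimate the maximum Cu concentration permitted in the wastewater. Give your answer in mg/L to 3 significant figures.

3.3 µg/L = 0.0033 mg/L.
15.5 µg/L = 0.0155 mg/L.
Mass balance: 0.0155·1.517 = 0.00666·Cₑ + 1.51·0.0033.
Cₑ = (0.02351 − 0.004983) / 0.00666 = 2.782 mg/L.

2.78 mg/L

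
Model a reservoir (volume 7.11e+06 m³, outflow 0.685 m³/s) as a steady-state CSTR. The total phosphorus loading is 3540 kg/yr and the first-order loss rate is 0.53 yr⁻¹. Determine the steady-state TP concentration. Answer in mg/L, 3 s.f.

0.139 mg/L

Outflow Q = 0.685 m³/s × 3.156e+07 s/yr = 2.162e+07 m³/yr.
Steady-state CSTR mass balance: W = Q·C + k·V·C, so C = W/(Q + kV).
Q + kV = 2.162e+07 + 0.53·7.11e+06 = 2.539e+07 m³/yr.
C = 3540/2.539e+07 = 0.0001395 kg/m³ = 0.1395 mg/L.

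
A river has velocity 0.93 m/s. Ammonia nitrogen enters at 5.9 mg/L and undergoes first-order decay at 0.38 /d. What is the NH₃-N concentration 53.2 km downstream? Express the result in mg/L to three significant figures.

4.59 mg/L

Travel time t = 53.2 km / 0.93 m/s = 5.32e+04/0.93 = 5.72e+04 s = 0.6621 d.
First-order decay: C = 5.9·exp(−0.38·0.6621) = 5.9·0.7776 = 4.588 mg/L.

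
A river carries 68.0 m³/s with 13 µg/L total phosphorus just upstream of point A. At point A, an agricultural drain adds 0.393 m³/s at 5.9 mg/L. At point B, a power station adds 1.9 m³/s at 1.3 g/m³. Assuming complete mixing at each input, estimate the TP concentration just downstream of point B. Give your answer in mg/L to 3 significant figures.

13 µg/L = 0.013 mg/L.
After input A: C = (68·0.013 + 0.393·5.9) / 68.39 = 0.04683 mg/L.
After input B: C = (68.39·0.04683 + 1.9·1.3) / 70.29 = 0.0807 mg/L.

0.0807 mg/L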